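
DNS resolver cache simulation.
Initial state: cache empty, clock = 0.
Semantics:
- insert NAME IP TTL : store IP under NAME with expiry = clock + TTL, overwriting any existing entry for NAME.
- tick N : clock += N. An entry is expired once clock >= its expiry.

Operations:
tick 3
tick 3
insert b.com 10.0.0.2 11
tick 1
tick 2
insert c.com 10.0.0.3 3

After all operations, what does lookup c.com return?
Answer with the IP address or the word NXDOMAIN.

Answer: 10.0.0.3

Derivation:
Op 1: tick 3 -> clock=3.
Op 2: tick 3 -> clock=6.
Op 3: insert b.com -> 10.0.0.2 (expiry=6+11=17). clock=6
Op 4: tick 1 -> clock=7.
Op 5: tick 2 -> clock=9.
Op 6: insert c.com -> 10.0.0.3 (expiry=9+3=12). clock=9
lookup c.com: present, ip=10.0.0.3 expiry=12 > clock=9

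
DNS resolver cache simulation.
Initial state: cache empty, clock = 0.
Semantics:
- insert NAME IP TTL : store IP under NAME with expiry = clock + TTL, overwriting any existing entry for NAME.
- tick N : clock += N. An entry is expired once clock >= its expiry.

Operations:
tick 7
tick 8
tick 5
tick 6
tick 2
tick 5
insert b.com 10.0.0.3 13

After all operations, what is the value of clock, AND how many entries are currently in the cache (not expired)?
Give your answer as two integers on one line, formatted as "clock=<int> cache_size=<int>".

Answer: clock=33 cache_size=1

Derivation:
Op 1: tick 7 -> clock=7.
Op 2: tick 8 -> clock=15.
Op 3: tick 5 -> clock=20.
Op 4: tick 6 -> clock=26.
Op 5: tick 2 -> clock=28.
Op 6: tick 5 -> clock=33.
Op 7: insert b.com -> 10.0.0.3 (expiry=33+13=46). clock=33
Final clock = 33
Final cache (unexpired): {b.com} -> size=1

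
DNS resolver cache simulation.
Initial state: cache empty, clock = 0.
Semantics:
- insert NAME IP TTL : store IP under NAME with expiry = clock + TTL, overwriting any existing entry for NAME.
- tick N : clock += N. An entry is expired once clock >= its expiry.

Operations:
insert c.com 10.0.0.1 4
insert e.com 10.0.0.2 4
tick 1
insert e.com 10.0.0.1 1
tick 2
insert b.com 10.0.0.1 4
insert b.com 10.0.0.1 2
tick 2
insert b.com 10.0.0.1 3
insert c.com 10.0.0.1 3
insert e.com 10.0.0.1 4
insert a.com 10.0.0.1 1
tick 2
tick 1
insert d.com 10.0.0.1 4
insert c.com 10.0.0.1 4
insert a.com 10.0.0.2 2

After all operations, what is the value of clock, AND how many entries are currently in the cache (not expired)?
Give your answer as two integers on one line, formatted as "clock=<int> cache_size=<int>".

Op 1: insert c.com -> 10.0.0.1 (expiry=0+4=4). clock=0
Op 2: insert e.com -> 10.0.0.2 (expiry=0+4=4). clock=0
Op 3: tick 1 -> clock=1.
Op 4: insert e.com -> 10.0.0.1 (expiry=1+1=2). clock=1
Op 5: tick 2 -> clock=3. purged={e.com}
Op 6: insert b.com -> 10.0.0.1 (expiry=3+4=7). clock=3
Op 7: insert b.com -> 10.0.0.1 (expiry=3+2=5). clock=3
Op 8: tick 2 -> clock=5. purged={b.com,c.com}
Op 9: insert b.com -> 10.0.0.1 (expiry=5+3=8). clock=5
Op 10: insert c.com -> 10.0.0.1 (expiry=5+3=8). clock=5
Op 11: insert e.com -> 10.0.0.1 (expiry=5+4=9). clock=5
Op 12: insert a.com -> 10.0.0.1 (expiry=5+1=6). clock=5
Op 13: tick 2 -> clock=7. purged={a.com}
Op 14: tick 1 -> clock=8. purged={b.com,c.com}
Op 15: insert d.com -> 10.0.0.1 (expiry=8+4=12). clock=8
Op 16: insert c.com -> 10.0.0.1 (expiry=8+4=12). clock=8
Op 17: insert a.com -> 10.0.0.2 (expiry=8+2=10). clock=8
Final clock = 8
Final cache (unexpired): {a.com,c.com,d.com,e.com} -> size=4

Answer: clock=8 cache_size=4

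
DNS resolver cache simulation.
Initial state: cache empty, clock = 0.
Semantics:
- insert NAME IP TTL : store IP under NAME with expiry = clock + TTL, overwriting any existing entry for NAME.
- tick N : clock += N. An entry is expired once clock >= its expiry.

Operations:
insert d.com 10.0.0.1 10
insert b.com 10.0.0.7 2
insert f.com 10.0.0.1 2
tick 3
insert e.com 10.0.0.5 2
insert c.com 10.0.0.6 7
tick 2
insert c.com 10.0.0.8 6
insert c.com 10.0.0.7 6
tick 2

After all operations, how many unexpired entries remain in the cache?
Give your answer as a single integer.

Answer: 2

Derivation:
Op 1: insert d.com -> 10.0.0.1 (expiry=0+10=10). clock=0
Op 2: insert b.com -> 10.0.0.7 (expiry=0+2=2). clock=0
Op 3: insert f.com -> 10.0.0.1 (expiry=0+2=2). clock=0
Op 4: tick 3 -> clock=3. purged={b.com,f.com}
Op 5: insert e.com -> 10.0.0.5 (expiry=3+2=5). clock=3
Op 6: insert c.com -> 10.0.0.6 (expiry=3+7=10). clock=3
Op 7: tick 2 -> clock=5. purged={e.com}
Op 8: insert c.com -> 10.0.0.8 (expiry=5+6=11). clock=5
Op 9: insert c.com -> 10.0.0.7 (expiry=5+6=11). clock=5
Op 10: tick 2 -> clock=7.
Final cache (unexpired): {c.com,d.com} -> size=2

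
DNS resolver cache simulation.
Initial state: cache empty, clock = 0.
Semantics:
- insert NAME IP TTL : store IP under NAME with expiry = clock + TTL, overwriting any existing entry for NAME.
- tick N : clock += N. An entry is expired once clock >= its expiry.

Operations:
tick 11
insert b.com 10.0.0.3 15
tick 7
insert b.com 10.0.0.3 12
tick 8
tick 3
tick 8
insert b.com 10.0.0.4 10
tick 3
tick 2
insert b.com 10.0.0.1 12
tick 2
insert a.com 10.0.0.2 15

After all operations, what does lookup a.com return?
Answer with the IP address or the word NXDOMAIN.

Op 1: tick 11 -> clock=11.
Op 2: insert b.com -> 10.0.0.3 (expiry=11+15=26). clock=11
Op 3: tick 7 -> clock=18.
Op 4: insert b.com -> 10.0.0.3 (expiry=18+12=30). clock=18
Op 5: tick 8 -> clock=26.
Op 6: tick 3 -> clock=29.
Op 7: tick 8 -> clock=37. purged={b.com}
Op 8: insert b.com -> 10.0.0.4 (expiry=37+10=47). clock=37
Op 9: tick 3 -> clock=40.
Op 10: tick 2 -> clock=42.
Op 11: insert b.com -> 10.0.0.1 (expiry=42+12=54). clock=42
Op 12: tick 2 -> clock=44.
Op 13: insert a.com -> 10.0.0.2 (expiry=44+15=59). clock=44
lookup a.com: present, ip=10.0.0.2 expiry=59 > clock=44

Answer: 10.0.0.2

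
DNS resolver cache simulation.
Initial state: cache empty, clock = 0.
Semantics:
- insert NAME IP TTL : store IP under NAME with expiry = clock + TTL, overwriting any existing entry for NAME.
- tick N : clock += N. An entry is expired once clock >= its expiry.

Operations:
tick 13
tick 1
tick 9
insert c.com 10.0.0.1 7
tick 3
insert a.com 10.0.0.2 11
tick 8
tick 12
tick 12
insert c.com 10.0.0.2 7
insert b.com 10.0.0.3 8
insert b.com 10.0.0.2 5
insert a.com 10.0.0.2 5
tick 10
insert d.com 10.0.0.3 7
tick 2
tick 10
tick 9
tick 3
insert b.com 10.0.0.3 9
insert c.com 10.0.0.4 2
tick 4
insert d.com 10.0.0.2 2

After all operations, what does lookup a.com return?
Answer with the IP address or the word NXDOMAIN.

Answer: NXDOMAIN

Derivation:
Op 1: tick 13 -> clock=13.
Op 2: tick 1 -> clock=14.
Op 3: tick 9 -> clock=23.
Op 4: insert c.com -> 10.0.0.1 (expiry=23+7=30). clock=23
Op 5: tick 3 -> clock=26.
Op 6: insert a.com -> 10.0.0.2 (expiry=26+11=37). clock=26
Op 7: tick 8 -> clock=34. purged={c.com}
Op 8: tick 12 -> clock=46. purged={a.com}
Op 9: tick 12 -> clock=58.
Op 10: insert c.com -> 10.0.0.2 (expiry=58+7=65). clock=58
Op 11: insert b.com -> 10.0.0.3 (expiry=58+8=66). clock=58
Op 12: insert b.com -> 10.0.0.2 (expiry=58+5=63). clock=58
Op 13: insert a.com -> 10.0.0.2 (expiry=58+5=63). clock=58
Op 14: tick 10 -> clock=68. purged={a.com,b.com,c.com}
Op 15: insert d.com -> 10.0.0.3 (expiry=68+7=75). clock=68
Op 16: tick 2 -> clock=70.
Op 17: tick 10 -> clock=80. purged={d.com}
Op 18: tick 9 -> clock=89.
Op 19: tick 3 -> clock=92.
Op 20: insert b.com -> 10.0.0.3 (expiry=92+9=101). clock=92
Op 21: insert c.com -> 10.0.0.4 (expiry=92+2=94). clock=92
Op 22: tick 4 -> clock=96. purged={c.com}
Op 23: insert d.com -> 10.0.0.2 (expiry=96+2=98). clock=96
lookup a.com: not in cache (expired or never inserted)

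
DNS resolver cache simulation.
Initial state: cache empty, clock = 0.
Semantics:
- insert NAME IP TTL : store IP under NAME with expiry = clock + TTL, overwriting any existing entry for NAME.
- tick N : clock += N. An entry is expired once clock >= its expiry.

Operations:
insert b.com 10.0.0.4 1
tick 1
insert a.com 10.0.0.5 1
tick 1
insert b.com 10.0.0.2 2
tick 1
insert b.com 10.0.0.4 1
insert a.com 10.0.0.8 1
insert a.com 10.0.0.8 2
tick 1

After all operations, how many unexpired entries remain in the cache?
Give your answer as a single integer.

Op 1: insert b.com -> 10.0.0.4 (expiry=0+1=1). clock=0
Op 2: tick 1 -> clock=1. purged={b.com}
Op 3: insert a.com -> 10.0.0.5 (expiry=1+1=2). clock=1
Op 4: tick 1 -> clock=2. purged={a.com}
Op 5: insert b.com -> 10.0.0.2 (expiry=2+2=4). clock=2
Op 6: tick 1 -> clock=3.
Op 7: insert b.com -> 10.0.0.4 (expiry=3+1=4). clock=3
Op 8: insert a.com -> 10.0.0.8 (expiry=3+1=4). clock=3
Op 9: insert a.com -> 10.0.0.8 (expiry=3+2=5). clock=3
Op 10: tick 1 -> clock=4. purged={b.com}
Final cache (unexpired): {a.com} -> size=1

Answer: 1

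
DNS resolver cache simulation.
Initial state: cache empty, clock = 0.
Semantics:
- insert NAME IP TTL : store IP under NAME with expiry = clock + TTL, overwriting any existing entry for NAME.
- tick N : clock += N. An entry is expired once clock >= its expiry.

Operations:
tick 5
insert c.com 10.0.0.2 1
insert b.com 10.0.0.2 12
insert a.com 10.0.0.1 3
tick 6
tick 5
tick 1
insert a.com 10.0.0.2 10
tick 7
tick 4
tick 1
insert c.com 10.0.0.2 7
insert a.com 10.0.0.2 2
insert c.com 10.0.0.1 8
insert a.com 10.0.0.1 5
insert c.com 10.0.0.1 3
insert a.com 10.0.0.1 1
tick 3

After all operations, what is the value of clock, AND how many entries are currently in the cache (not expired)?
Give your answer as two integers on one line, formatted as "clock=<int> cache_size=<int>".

Op 1: tick 5 -> clock=5.
Op 2: insert c.com -> 10.0.0.2 (expiry=5+1=6). clock=5
Op 3: insert b.com -> 10.0.0.2 (expiry=5+12=17). clock=5
Op 4: insert a.com -> 10.0.0.1 (expiry=5+3=8). clock=5
Op 5: tick 6 -> clock=11. purged={a.com,c.com}
Op 6: tick 5 -> clock=16.
Op 7: tick 1 -> clock=17. purged={b.com}
Op 8: insert a.com -> 10.0.0.2 (expiry=17+10=27). clock=17
Op 9: tick 7 -> clock=24.
Op 10: tick 4 -> clock=28. purged={a.com}
Op 11: tick 1 -> clock=29.
Op 12: insert c.com -> 10.0.0.2 (expiry=29+7=36). clock=29
Op 13: insert a.com -> 10.0.0.2 (expiry=29+2=31). clock=29
Op 14: insert c.com -> 10.0.0.1 (expiry=29+8=37). clock=29
Op 15: insert a.com -> 10.0.0.1 (expiry=29+5=34). clock=29
Op 16: insert c.com -> 10.0.0.1 (expiry=29+3=32). clock=29
Op 17: insert a.com -> 10.0.0.1 (expiry=29+1=30). clock=29
Op 18: tick 3 -> clock=32. purged={a.com,c.com}
Final clock = 32
Final cache (unexpired): {} -> size=0

Answer: clock=32 cache_size=0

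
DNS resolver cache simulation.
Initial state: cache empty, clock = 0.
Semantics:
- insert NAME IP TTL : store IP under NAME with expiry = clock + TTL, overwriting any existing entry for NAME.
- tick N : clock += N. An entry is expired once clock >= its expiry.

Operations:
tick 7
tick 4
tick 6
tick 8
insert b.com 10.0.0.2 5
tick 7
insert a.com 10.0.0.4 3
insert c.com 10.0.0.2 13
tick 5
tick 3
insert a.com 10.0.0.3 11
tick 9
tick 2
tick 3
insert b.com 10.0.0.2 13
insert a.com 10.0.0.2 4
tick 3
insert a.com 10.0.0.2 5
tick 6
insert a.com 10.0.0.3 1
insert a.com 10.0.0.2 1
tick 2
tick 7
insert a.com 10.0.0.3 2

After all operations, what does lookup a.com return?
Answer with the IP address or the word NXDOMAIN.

Answer: 10.0.0.3

Derivation:
Op 1: tick 7 -> clock=7.
Op 2: tick 4 -> clock=11.
Op 3: tick 6 -> clock=17.
Op 4: tick 8 -> clock=25.
Op 5: insert b.com -> 10.0.0.2 (expiry=25+5=30). clock=25
Op 6: tick 7 -> clock=32. purged={b.com}
Op 7: insert a.com -> 10.0.0.4 (expiry=32+3=35). clock=32
Op 8: insert c.com -> 10.0.0.2 (expiry=32+13=45). clock=32
Op 9: tick 5 -> clock=37. purged={a.com}
Op 10: tick 3 -> clock=40.
Op 11: insert a.com -> 10.0.0.3 (expiry=40+11=51). clock=40
Op 12: tick 9 -> clock=49. purged={c.com}
Op 13: tick 2 -> clock=51. purged={a.com}
Op 14: tick 3 -> clock=54.
Op 15: insert b.com -> 10.0.0.2 (expiry=54+13=67). clock=54
Op 16: insert a.com -> 10.0.0.2 (expiry=54+4=58). clock=54
Op 17: tick 3 -> clock=57.
Op 18: insert a.com -> 10.0.0.2 (expiry=57+5=62). clock=57
Op 19: tick 6 -> clock=63. purged={a.com}
Op 20: insert a.com -> 10.0.0.3 (expiry=63+1=64). clock=63
Op 21: insert a.com -> 10.0.0.2 (expiry=63+1=64). clock=63
Op 22: tick 2 -> clock=65. purged={a.com}
Op 23: tick 7 -> clock=72. purged={b.com}
Op 24: insert a.com -> 10.0.0.3 (expiry=72+2=74). clock=72
lookup a.com: present, ip=10.0.0.3 expiry=74 > clock=72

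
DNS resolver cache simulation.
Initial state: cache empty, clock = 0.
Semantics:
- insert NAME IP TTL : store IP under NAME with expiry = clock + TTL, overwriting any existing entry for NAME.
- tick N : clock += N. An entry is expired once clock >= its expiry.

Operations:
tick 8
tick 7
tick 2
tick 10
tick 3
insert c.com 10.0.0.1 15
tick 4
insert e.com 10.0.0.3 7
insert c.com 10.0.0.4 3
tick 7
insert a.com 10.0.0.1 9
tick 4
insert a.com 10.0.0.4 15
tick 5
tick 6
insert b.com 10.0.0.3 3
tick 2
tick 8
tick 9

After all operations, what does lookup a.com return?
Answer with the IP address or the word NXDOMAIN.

Answer: NXDOMAIN

Derivation:
Op 1: tick 8 -> clock=8.
Op 2: tick 7 -> clock=15.
Op 3: tick 2 -> clock=17.
Op 4: tick 10 -> clock=27.
Op 5: tick 3 -> clock=30.
Op 6: insert c.com -> 10.0.0.1 (expiry=30+15=45). clock=30
Op 7: tick 4 -> clock=34.
Op 8: insert e.com -> 10.0.0.3 (expiry=34+7=41). clock=34
Op 9: insert c.com -> 10.0.0.4 (expiry=34+3=37). clock=34
Op 10: tick 7 -> clock=41. purged={c.com,e.com}
Op 11: insert a.com -> 10.0.0.1 (expiry=41+9=50). clock=41
Op 12: tick 4 -> clock=45.
Op 13: insert a.com -> 10.0.0.4 (expiry=45+15=60). clock=45
Op 14: tick 5 -> clock=50.
Op 15: tick 6 -> clock=56.
Op 16: insert b.com -> 10.0.0.3 (expiry=56+3=59). clock=56
Op 17: tick 2 -> clock=58.
Op 18: tick 8 -> clock=66. purged={a.com,b.com}
Op 19: tick 9 -> clock=75.
lookup a.com: not in cache (expired or never inserted)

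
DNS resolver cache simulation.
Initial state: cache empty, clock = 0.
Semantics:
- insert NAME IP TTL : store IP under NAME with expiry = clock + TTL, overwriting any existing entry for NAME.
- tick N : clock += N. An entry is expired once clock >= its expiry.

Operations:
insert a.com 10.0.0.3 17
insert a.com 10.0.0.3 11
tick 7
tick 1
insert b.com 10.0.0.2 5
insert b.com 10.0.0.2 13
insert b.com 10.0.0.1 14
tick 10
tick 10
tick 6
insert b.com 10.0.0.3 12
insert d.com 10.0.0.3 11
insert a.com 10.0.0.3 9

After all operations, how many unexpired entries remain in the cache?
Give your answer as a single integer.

Answer: 3

Derivation:
Op 1: insert a.com -> 10.0.0.3 (expiry=0+17=17). clock=0
Op 2: insert a.com -> 10.0.0.3 (expiry=0+11=11). clock=0
Op 3: tick 7 -> clock=7.
Op 4: tick 1 -> clock=8.
Op 5: insert b.com -> 10.0.0.2 (expiry=8+5=13). clock=8
Op 6: insert b.com -> 10.0.0.2 (expiry=8+13=21). clock=8
Op 7: insert b.com -> 10.0.0.1 (expiry=8+14=22). clock=8
Op 8: tick 10 -> clock=18. purged={a.com}
Op 9: tick 10 -> clock=28. purged={b.com}
Op 10: tick 6 -> clock=34.
Op 11: insert b.com -> 10.0.0.3 (expiry=34+12=46). clock=34
Op 12: insert d.com -> 10.0.0.3 (expiry=34+11=45). clock=34
Op 13: insert a.com -> 10.0.0.3 (expiry=34+9=43). clock=34
Final cache (unexpired): {a.com,b.com,d.com} -> size=3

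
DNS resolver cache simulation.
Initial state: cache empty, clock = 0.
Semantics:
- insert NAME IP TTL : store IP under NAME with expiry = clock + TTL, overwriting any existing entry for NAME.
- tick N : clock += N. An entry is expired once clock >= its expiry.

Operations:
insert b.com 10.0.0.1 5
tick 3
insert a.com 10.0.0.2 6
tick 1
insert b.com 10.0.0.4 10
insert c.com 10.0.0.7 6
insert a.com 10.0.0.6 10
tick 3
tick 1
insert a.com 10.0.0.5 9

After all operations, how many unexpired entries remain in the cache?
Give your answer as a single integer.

Answer: 3

Derivation:
Op 1: insert b.com -> 10.0.0.1 (expiry=0+5=5). clock=0
Op 2: tick 3 -> clock=3.
Op 3: insert a.com -> 10.0.0.2 (expiry=3+6=9). clock=3
Op 4: tick 1 -> clock=4.
Op 5: insert b.com -> 10.0.0.4 (expiry=4+10=14). clock=4
Op 6: insert c.com -> 10.0.0.7 (expiry=4+6=10). clock=4
Op 7: insert a.com -> 10.0.0.6 (expiry=4+10=14). clock=4
Op 8: tick 3 -> clock=7.
Op 9: tick 1 -> clock=8.
Op 10: insert a.com -> 10.0.0.5 (expiry=8+9=17). clock=8
Final cache (unexpired): {a.com,b.com,c.com} -> size=3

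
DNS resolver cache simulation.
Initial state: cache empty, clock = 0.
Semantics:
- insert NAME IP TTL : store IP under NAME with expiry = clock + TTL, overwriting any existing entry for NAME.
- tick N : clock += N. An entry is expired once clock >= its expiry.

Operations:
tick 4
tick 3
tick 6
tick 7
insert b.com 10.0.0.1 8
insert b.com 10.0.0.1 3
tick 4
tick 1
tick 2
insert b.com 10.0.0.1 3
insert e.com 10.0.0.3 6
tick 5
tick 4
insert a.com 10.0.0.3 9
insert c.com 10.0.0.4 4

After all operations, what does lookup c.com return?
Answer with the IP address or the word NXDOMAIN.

Op 1: tick 4 -> clock=4.
Op 2: tick 3 -> clock=7.
Op 3: tick 6 -> clock=13.
Op 4: tick 7 -> clock=20.
Op 5: insert b.com -> 10.0.0.1 (expiry=20+8=28). clock=20
Op 6: insert b.com -> 10.0.0.1 (expiry=20+3=23). clock=20
Op 7: tick 4 -> clock=24. purged={b.com}
Op 8: tick 1 -> clock=25.
Op 9: tick 2 -> clock=27.
Op 10: insert b.com -> 10.0.0.1 (expiry=27+3=30). clock=27
Op 11: insert e.com -> 10.0.0.3 (expiry=27+6=33). clock=27
Op 12: tick 5 -> clock=32. purged={b.com}
Op 13: tick 4 -> clock=36. purged={e.com}
Op 14: insert a.com -> 10.0.0.3 (expiry=36+9=45). clock=36
Op 15: insert c.com -> 10.0.0.4 (expiry=36+4=40). clock=36
lookup c.com: present, ip=10.0.0.4 expiry=40 > clock=36

Answer: 10.0.0.4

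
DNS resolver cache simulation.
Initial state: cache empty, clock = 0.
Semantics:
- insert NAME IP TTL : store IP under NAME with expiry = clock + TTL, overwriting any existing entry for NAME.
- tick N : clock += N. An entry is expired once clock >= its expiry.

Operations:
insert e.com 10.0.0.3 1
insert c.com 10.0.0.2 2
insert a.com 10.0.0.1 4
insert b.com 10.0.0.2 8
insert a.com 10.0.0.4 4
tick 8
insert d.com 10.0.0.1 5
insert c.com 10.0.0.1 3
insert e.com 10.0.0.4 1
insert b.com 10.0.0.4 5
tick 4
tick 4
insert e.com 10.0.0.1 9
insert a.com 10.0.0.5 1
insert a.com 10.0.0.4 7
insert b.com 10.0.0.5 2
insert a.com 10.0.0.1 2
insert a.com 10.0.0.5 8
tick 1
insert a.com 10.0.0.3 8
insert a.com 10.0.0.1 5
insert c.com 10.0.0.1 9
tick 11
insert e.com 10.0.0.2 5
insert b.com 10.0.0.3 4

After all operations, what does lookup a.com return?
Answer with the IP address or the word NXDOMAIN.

Answer: NXDOMAIN

Derivation:
Op 1: insert e.com -> 10.0.0.3 (expiry=0+1=1). clock=0
Op 2: insert c.com -> 10.0.0.2 (expiry=0+2=2). clock=0
Op 3: insert a.com -> 10.0.0.1 (expiry=0+4=4). clock=0
Op 4: insert b.com -> 10.0.0.2 (expiry=0+8=8). clock=0
Op 5: insert a.com -> 10.0.0.4 (expiry=0+4=4). clock=0
Op 6: tick 8 -> clock=8. purged={a.com,b.com,c.com,e.com}
Op 7: insert d.com -> 10.0.0.1 (expiry=8+5=13). clock=8
Op 8: insert c.com -> 10.0.0.1 (expiry=8+3=11). clock=8
Op 9: insert e.com -> 10.0.0.4 (expiry=8+1=9). clock=8
Op 10: insert b.com -> 10.0.0.4 (expiry=8+5=13). clock=8
Op 11: tick 4 -> clock=12. purged={c.com,e.com}
Op 12: tick 4 -> clock=16. purged={b.com,d.com}
Op 13: insert e.com -> 10.0.0.1 (expiry=16+9=25). clock=16
Op 14: insert a.com -> 10.0.0.5 (expiry=16+1=17). clock=16
Op 15: insert a.com -> 10.0.0.4 (expiry=16+7=23). clock=16
Op 16: insert b.com -> 10.0.0.5 (expiry=16+2=18). clock=16
Op 17: insert a.com -> 10.0.0.1 (expiry=16+2=18). clock=16
Op 18: insert a.com -> 10.0.0.5 (expiry=16+8=24). clock=16
Op 19: tick 1 -> clock=17.
Op 20: insert a.com -> 10.0.0.3 (expiry=17+8=25). clock=17
Op 21: insert a.com -> 10.0.0.1 (expiry=17+5=22). clock=17
Op 22: insert c.com -> 10.0.0.1 (expiry=17+9=26). clock=17
Op 23: tick 11 -> clock=28. purged={a.com,b.com,c.com,e.com}
Op 24: insert e.com -> 10.0.0.2 (expiry=28+5=33). clock=28
Op 25: insert b.com -> 10.0.0.3 (expiry=28+4=32). clock=28
lookup a.com: not in cache (expired or never inserted)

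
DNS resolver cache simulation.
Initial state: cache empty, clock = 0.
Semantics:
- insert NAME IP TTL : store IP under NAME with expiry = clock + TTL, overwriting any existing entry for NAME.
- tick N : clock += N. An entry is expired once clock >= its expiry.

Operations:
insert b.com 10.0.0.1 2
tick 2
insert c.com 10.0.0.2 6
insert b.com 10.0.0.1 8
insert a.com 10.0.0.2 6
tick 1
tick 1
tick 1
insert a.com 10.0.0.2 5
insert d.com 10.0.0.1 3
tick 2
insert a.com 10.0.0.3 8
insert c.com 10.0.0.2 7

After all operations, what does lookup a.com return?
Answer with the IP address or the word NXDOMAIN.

Answer: 10.0.0.3

Derivation:
Op 1: insert b.com -> 10.0.0.1 (expiry=0+2=2). clock=0
Op 2: tick 2 -> clock=2. purged={b.com}
Op 3: insert c.com -> 10.0.0.2 (expiry=2+6=8). clock=2
Op 4: insert b.com -> 10.0.0.1 (expiry=2+8=10). clock=2
Op 5: insert a.com -> 10.0.0.2 (expiry=2+6=8). clock=2
Op 6: tick 1 -> clock=3.
Op 7: tick 1 -> clock=4.
Op 8: tick 1 -> clock=5.
Op 9: insert a.com -> 10.0.0.2 (expiry=5+5=10). clock=5
Op 10: insert d.com -> 10.0.0.1 (expiry=5+3=8). clock=5
Op 11: tick 2 -> clock=7.
Op 12: insert a.com -> 10.0.0.3 (expiry=7+8=15). clock=7
Op 13: insert c.com -> 10.0.0.2 (expiry=7+7=14). clock=7
lookup a.com: present, ip=10.0.0.3 expiry=15 > clock=7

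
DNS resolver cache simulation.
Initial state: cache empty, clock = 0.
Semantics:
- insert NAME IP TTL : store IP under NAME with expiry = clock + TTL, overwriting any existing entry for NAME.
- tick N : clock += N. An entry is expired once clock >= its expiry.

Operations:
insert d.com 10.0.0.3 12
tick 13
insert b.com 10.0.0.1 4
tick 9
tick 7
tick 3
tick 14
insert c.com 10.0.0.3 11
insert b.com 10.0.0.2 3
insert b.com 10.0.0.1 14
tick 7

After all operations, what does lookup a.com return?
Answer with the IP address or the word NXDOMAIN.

Answer: NXDOMAIN

Derivation:
Op 1: insert d.com -> 10.0.0.3 (expiry=0+12=12). clock=0
Op 2: tick 13 -> clock=13. purged={d.com}
Op 3: insert b.com -> 10.0.0.1 (expiry=13+4=17). clock=13
Op 4: tick 9 -> clock=22. purged={b.com}
Op 5: tick 7 -> clock=29.
Op 6: tick 3 -> clock=32.
Op 7: tick 14 -> clock=46.
Op 8: insert c.com -> 10.0.0.3 (expiry=46+11=57). clock=46
Op 9: insert b.com -> 10.0.0.2 (expiry=46+3=49). clock=46
Op 10: insert b.com -> 10.0.0.1 (expiry=46+14=60). clock=46
Op 11: tick 7 -> clock=53.
lookup a.com: not in cache (expired or never inserted)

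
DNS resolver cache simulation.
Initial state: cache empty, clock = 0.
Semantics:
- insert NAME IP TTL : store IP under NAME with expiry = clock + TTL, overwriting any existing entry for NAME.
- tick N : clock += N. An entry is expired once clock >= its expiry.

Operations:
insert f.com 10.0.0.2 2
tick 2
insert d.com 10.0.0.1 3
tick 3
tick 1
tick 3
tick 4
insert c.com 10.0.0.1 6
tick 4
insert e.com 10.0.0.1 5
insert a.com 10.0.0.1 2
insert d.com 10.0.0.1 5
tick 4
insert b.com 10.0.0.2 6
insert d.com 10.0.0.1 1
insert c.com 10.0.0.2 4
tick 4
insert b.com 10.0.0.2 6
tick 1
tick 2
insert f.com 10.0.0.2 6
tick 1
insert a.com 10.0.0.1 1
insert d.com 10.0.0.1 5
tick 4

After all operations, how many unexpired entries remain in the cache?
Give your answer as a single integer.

Answer: 2

Derivation:
Op 1: insert f.com -> 10.0.0.2 (expiry=0+2=2). clock=0
Op 2: tick 2 -> clock=2. purged={f.com}
Op 3: insert d.com -> 10.0.0.1 (expiry=2+3=5). clock=2
Op 4: tick 3 -> clock=5. purged={d.com}
Op 5: tick 1 -> clock=6.
Op 6: tick 3 -> clock=9.
Op 7: tick 4 -> clock=13.
Op 8: insert c.com -> 10.0.0.1 (expiry=13+6=19). clock=13
Op 9: tick 4 -> clock=17.
Op 10: insert e.com -> 10.0.0.1 (expiry=17+5=22). clock=17
Op 11: insert a.com -> 10.0.0.1 (expiry=17+2=19). clock=17
Op 12: insert d.com -> 10.0.0.1 (expiry=17+5=22). clock=17
Op 13: tick 4 -> clock=21. purged={a.com,c.com}
Op 14: insert b.com -> 10.0.0.2 (expiry=21+6=27). clock=21
Op 15: insert d.com -> 10.0.0.1 (expiry=21+1=22). clock=21
Op 16: insert c.com -> 10.0.0.2 (expiry=21+4=25). clock=21
Op 17: tick 4 -> clock=25. purged={c.com,d.com,e.com}
Op 18: insert b.com -> 10.0.0.2 (expiry=25+6=31). clock=25
Op 19: tick 1 -> clock=26.
Op 20: tick 2 -> clock=28.
Op 21: insert f.com -> 10.0.0.2 (expiry=28+6=34). clock=28
Op 22: tick 1 -> clock=29.
Op 23: insert a.com -> 10.0.0.1 (expiry=29+1=30). clock=29
Op 24: insert d.com -> 10.0.0.1 (expiry=29+5=34). clock=29
Op 25: tick 4 -> clock=33. purged={a.com,b.com}
Final cache (unexpired): {d.com,f.com} -> size=2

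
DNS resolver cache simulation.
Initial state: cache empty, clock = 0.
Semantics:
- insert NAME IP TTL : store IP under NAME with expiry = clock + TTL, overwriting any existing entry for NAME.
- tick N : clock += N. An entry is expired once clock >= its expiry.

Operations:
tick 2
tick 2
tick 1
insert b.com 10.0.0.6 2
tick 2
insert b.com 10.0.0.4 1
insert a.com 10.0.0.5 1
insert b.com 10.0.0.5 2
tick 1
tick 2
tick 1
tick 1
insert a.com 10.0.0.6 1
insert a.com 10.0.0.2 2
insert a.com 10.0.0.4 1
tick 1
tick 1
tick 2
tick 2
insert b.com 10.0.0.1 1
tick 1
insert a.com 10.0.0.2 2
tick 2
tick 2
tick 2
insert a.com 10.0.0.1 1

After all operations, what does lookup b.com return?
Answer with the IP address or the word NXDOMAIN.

Answer: NXDOMAIN

Derivation:
Op 1: tick 2 -> clock=2.
Op 2: tick 2 -> clock=4.
Op 3: tick 1 -> clock=5.
Op 4: insert b.com -> 10.0.0.6 (expiry=5+2=7). clock=5
Op 5: tick 2 -> clock=7. purged={b.com}
Op 6: insert b.com -> 10.0.0.4 (expiry=7+1=8). clock=7
Op 7: insert a.com -> 10.0.0.5 (expiry=7+1=8). clock=7
Op 8: insert b.com -> 10.0.0.5 (expiry=7+2=9). clock=7
Op 9: tick 1 -> clock=8. purged={a.com}
Op 10: tick 2 -> clock=10. purged={b.com}
Op 11: tick 1 -> clock=11.
Op 12: tick 1 -> clock=12.
Op 13: insert a.com -> 10.0.0.6 (expiry=12+1=13). clock=12
Op 14: insert a.com -> 10.0.0.2 (expiry=12+2=14). clock=12
Op 15: insert a.com -> 10.0.0.4 (expiry=12+1=13). clock=12
Op 16: tick 1 -> clock=13. purged={a.com}
Op 17: tick 1 -> clock=14.
Op 18: tick 2 -> clock=16.
Op 19: tick 2 -> clock=18.
Op 20: insert b.com -> 10.0.0.1 (expiry=18+1=19). clock=18
Op 21: tick 1 -> clock=19. purged={b.com}
Op 22: insert a.com -> 10.0.0.2 (expiry=19+2=21). clock=19
Op 23: tick 2 -> clock=21. purged={a.com}
Op 24: tick 2 -> clock=23.
Op 25: tick 2 -> clock=25.
Op 26: insert a.com -> 10.0.0.1 (expiry=25+1=26). clock=25
lookup b.com: not in cache (expired or never inserted)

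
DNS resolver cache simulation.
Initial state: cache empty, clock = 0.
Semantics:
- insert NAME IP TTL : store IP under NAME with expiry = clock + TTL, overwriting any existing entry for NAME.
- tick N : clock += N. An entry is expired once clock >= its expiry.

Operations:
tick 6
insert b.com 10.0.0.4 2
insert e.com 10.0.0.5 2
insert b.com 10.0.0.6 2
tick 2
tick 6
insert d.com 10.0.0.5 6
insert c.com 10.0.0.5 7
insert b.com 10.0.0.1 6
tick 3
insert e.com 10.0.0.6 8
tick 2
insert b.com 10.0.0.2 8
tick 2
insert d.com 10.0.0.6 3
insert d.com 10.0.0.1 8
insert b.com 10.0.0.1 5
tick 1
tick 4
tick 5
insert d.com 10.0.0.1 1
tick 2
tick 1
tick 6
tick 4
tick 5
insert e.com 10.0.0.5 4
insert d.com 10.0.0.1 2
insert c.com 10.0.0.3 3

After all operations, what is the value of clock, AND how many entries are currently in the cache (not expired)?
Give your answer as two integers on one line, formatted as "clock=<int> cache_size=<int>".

Op 1: tick 6 -> clock=6.
Op 2: insert b.com -> 10.0.0.4 (expiry=6+2=8). clock=6
Op 3: insert e.com -> 10.0.0.5 (expiry=6+2=8). clock=6
Op 4: insert b.com -> 10.0.0.6 (expiry=6+2=8). clock=6
Op 5: tick 2 -> clock=8. purged={b.com,e.com}
Op 6: tick 6 -> clock=14.
Op 7: insert d.com -> 10.0.0.5 (expiry=14+6=20). clock=14
Op 8: insert c.com -> 10.0.0.5 (expiry=14+7=21). clock=14
Op 9: insert b.com -> 10.0.0.1 (expiry=14+6=20). clock=14
Op 10: tick 3 -> clock=17.
Op 11: insert e.com -> 10.0.0.6 (expiry=17+8=25). clock=17
Op 12: tick 2 -> clock=19.
Op 13: insert b.com -> 10.0.0.2 (expiry=19+8=27). clock=19
Op 14: tick 2 -> clock=21. purged={c.com,d.com}
Op 15: insert d.com -> 10.0.0.6 (expiry=21+3=24). clock=21
Op 16: insert d.com -> 10.0.0.1 (expiry=21+8=29). clock=21
Op 17: insert b.com -> 10.0.0.1 (expiry=21+5=26). clock=21
Op 18: tick 1 -> clock=22.
Op 19: tick 4 -> clock=26. purged={b.com,e.com}
Op 20: tick 5 -> clock=31. purged={d.com}
Op 21: insert d.com -> 10.0.0.1 (expiry=31+1=32). clock=31
Op 22: tick 2 -> clock=33. purged={d.com}
Op 23: tick 1 -> clock=34.
Op 24: tick 6 -> clock=40.
Op 25: tick 4 -> clock=44.
Op 26: tick 5 -> clock=49.
Op 27: insert e.com -> 10.0.0.5 (expiry=49+4=53). clock=49
Op 28: insert d.com -> 10.0.0.1 (expiry=49+2=51). clock=49
Op 29: insert c.com -> 10.0.0.3 (expiry=49+3=52). clock=49
Final clock = 49
Final cache (unexpired): {c.com,d.com,e.com} -> size=3

Answer: clock=49 cache_size=3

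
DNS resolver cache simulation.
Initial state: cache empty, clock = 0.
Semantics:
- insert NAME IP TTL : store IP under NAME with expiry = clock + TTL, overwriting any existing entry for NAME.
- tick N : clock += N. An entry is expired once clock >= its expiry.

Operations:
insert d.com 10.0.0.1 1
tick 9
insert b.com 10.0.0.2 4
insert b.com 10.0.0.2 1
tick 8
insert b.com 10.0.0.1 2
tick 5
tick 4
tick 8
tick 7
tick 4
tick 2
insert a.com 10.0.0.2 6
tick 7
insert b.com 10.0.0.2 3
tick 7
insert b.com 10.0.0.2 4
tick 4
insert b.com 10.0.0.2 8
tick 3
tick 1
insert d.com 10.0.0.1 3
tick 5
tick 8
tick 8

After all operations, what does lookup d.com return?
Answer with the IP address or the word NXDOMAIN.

Answer: NXDOMAIN

Derivation:
Op 1: insert d.com -> 10.0.0.1 (expiry=0+1=1). clock=0
Op 2: tick 9 -> clock=9. purged={d.com}
Op 3: insert b.com -> 10.0.0.2 (expiry=9+4=13). clock=9
Op 4: insert b.com -> 10.0.0.2 (expiry=9+1=10). clock=9
Op 5: tick 8 -> clock=17. purged={b.com}
Op 6: insert b.com -> 10.0.0.1 (expiry=17+2=19). clock=17
Op 7: tick 5 -> clock=22. purged={b.com}
Op 8: tick 4 -> clock=26.
Op 9: tick 8 -> clock=34.
Op 10: tick 7 -> clock=41.
Op 11: tick 4 -> clock=45.
Op 12: tick 2 -> clock=47.
Op 13: insert a.com -> 10.0.0.2 (expiry=47+6=53). clock=47
Op 14: tick 7 -> clock=54. purged={a.com}
Op 15: insert b.com -> 10.0.0.2 (expiry=54+3=57). clock=54
Op 16: tick 7 -> clock=61. purged={b.com}
Op 17: insert b.com -> 10.0.0.2 (expiry=61+4=65). clock=61
Op 18: tick 4 -> clock=65. purged={b.com}
Op 19: insert b.com -> 10.0.0.2 (expiry=65+8=73). clock=65
Op 20: tick 3 -> clock=68.
Op 21: tick 1 -> clock=69.
Op 22: insert d.com -> 10.0.0.1 (expiry=69+3=72). clock=69
Op 23: tick 5 -> clock=74. purged={b.com,d.com}
Op 24: tick 8 -> clock=82.
Op 25: tick 8 -> clock=90.
lookup d.com: not in cache (expired or never inserted)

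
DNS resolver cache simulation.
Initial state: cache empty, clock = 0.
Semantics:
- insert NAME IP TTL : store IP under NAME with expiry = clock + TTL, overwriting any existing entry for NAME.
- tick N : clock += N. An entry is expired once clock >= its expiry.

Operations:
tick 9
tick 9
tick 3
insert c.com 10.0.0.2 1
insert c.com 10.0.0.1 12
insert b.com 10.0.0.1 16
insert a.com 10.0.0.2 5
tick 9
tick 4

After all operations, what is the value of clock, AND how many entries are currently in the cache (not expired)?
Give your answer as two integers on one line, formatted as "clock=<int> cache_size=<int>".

Op 1: tick 9 -> clock=9.
Op 2: tick 9 -> clock=18.
Op 3: tick 3 -> clock=21.
Op 4: insert c.com -> 10.0.0.2 (expiry=21+1=22). clock=21
Op 5: insert c.com -> 10.0.0.1 (expiry=21+12=33). clock=21
Op 6: insert b.com -> 10.0.0.1 (expiry=21+16=37). clock=21
Op 7: insert a.com -> 10.0.0.2 (expiry=21+5=26). clock=21
Op 8: tick 9 -> clock=30. purged={a.com}
Op 9: tick 4 -> clock=34. purged={c.com}
Final clock = 34
Final cache (unexpired): {b.com} -> size=1

Answer: clock=34 cache_size=1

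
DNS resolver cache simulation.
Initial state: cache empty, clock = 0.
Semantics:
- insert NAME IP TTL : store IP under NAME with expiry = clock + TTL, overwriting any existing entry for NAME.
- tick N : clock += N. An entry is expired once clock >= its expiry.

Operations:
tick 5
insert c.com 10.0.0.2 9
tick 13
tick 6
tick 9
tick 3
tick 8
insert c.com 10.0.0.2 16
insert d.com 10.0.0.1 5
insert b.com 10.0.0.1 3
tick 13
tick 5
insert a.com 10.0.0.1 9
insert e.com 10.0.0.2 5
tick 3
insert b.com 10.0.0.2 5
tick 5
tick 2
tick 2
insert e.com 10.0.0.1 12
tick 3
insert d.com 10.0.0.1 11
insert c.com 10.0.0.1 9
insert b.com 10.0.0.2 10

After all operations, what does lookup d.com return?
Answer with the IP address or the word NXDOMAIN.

Op 1: tick 5 -> clock=5.
Op 2: insert c.com -> 10.0.0.2 (expiry=5+9=14). clock=5
Op 3: tick 13 -> clock=18. purged={c.com}
Op 4: tick 6 -> clock=24.
Op 5: tick 9 -> clock=33.
Op 6: tick 3 -> clock=36.
Op 7: tick 8 -> clock=44.
Op 8: insert c.com -> 10.0.0.2 (expiry=44+16=60). clock=44
Op 9: insert d.com -> 10.0.0.1 (expiry=44+5=49). clock=44
Op 10: insert b.com -> 10.0.0.1 (expiry=44+3=47). clock=44
Op 11: tick 13 -> clock=57. purged={b.com,d.com}
Op 12: tick 5 -> clock=62. purged={c.com}
Op 13: insert a.com -> 10.0.0.1 (expiry=62+9=71). clock=62
Op 14: insert e.com -> 10.0.0.2 (expiry=62+5=67). clock=62
Op 15: tick 3 -> clock=65.
Op 16: insert b.com -> 10.0.0.2 (expiry=65+5=70). clock=65
Op 17: tick 5 -> clock=70. purged={b.com,e.com}
Op 18: tick 2 -> clock=72. purged={a.com}
Op 19: tick 2 -> clock=74.
Op 20: insert e.com -> 10.0.0.1 (expiry=74+12=86). clock=74
Op 21: tick 3 -> clock=77.
Op 22: insert d.com -> 10.0.0.1 (expiry=77+11=88). clock=77
Op 23: insert c.com -> 10.0.0.1 (expiry=77+9=86). clock=77
Op 24: insert b.com -> 10.0.0.2 (expiry=77+10=87). clock=77
lookup d.com: present, ip=10.0.0.1 expiry=88 > clock=77

Answer: 10.0.0.1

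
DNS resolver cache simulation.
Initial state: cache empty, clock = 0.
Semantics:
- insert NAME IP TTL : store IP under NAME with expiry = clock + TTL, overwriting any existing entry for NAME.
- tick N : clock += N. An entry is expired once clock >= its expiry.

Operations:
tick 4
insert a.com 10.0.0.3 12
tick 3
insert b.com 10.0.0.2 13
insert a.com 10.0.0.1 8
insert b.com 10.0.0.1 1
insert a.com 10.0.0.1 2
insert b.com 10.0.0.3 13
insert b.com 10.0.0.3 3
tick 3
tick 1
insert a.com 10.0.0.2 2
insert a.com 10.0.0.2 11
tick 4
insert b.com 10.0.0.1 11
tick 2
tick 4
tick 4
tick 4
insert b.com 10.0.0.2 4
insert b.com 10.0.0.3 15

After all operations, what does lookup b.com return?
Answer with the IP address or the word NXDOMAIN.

Op 1: tick 4 -> clock=4.
Op 2: insert a.com -> 10.0.0.3 (expiry=4+12=16). clock=4
Op 3: tick 3 -> clock=7.
Op 4: insert b.com -> 10.0.0.2 (expiry=7+13=20). clock=7
Op 5: insert a.com -> 10.0.0.1 (expiry=7+8=15). clock=7
Op 6: insert b.com -> 10.0.0.1 (expiry=7+1=8). clock=7
Op 7: insert a.com -> 10.0.0.1 (expiry=7+2=9). clock=7
Op 8: insert b.com -> 10.0.0.3 (expiry=7+13=20). clock=7
Op 9: insert b.com -> 10.0.0.3 (expiry=7+3=10). clock=7
Op 10: tick 3 -> clock=10. purged={a.com,b.com}
Op 11: tick 1 -> clock=11.
Op 12: insert a.com -> 10.0.0.2 (expiry=11+2=13). clock=11
Op 13: insert a.com -> 10.0.0.2 (expiry=11+11=22). clock=11
Op 14: tick 4 -> clock=15.
Op 15: insert b.com -> 10.0.0.1 (expiry=15+11=26). clock=15
Op 16: tick 2 -> clock=17.
Op 17: tick 4 -> clock=21.
Op 18: tick 4 -> clock=25. purged={a.com}
Op 19: tick 4 -> clock=29. purged={b.com}
Op 20: insert b.com -> 10.0.0.2 (expiry=29+4=33). clock=29
Op 21: insert b.com -> 10.0.0.3 (expiry=29+15=44). clock=29
lookup b.com: present, ip=10.0.0.3 expiry=44 > clock=29

Answer: 10.0.0.3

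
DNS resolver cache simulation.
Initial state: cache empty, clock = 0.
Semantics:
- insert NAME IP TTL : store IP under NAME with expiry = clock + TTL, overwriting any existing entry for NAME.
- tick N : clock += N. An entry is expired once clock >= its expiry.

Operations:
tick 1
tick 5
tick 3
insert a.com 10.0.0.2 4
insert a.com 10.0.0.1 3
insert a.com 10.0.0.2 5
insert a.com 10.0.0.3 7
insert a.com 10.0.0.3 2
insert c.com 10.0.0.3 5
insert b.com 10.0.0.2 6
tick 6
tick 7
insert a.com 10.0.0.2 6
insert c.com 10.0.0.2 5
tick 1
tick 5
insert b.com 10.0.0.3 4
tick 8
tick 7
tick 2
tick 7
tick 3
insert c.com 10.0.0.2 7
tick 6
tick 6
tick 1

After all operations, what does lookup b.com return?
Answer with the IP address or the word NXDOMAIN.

Op 1: tick 1 -> clock=1.
Op 2: tick 5 -> clock=6.
Op 3: tick 3 -> clock=9.
Op 4: insert a.com -> 10.0.0.2 (expiry=9+4=13). clock=9
Op 5: insert a.com -> 10.0.0.1 (expiry=9+3=12). clock=9
Op 6: insert a.com -> 10.0.0.2 (expiry=9+5=14). clock=9
Op 7: insert a.com -> 10.0.0.3 (expiry=9+7=16). clock=9
Op 8: insert a.com -> 10.0.0.3 (expiry=9+2=11). clock=9
Op 9: insert c.com -> 10.0.0.3 (expiry=9+5=14). clock=9
Op 10: insert b.com -> 10.0.0.2 (expiry=9+6=15). clock=9
Op 11: tick 6 -> clock=15. purged={a.com,b.com,c.com}
Op 12: tick 7 -> clock=22.
Op 13: insert a.com -> 10.0.0.2 (expiry=22+6=28). clock=22
Op 14: insert c.com -> 10.0.0.2 (expiry=22+5=27). clock=22
Op 15: tick 1 -> clock=23.
Op 16: tick 5 -> clock=28. purged={a.com,c.com}
Op 17: insert b.com -> 10.0.0.3 (expiry=28+4=32). clock=28
Op 18: tick 8 -> clock=36. purged={b.com}
Op 19: tick 7 -> clock=43.
Op 20: tick 2 -> clock=45.
Op 21: tick 7 -> clock=52.
Op 22: tick 3 -> clock=55.
Op 23: insert c.com -> 10.0.0.2 (expiry=55+7=62). clock=55
Op 24: tick 6 -> clock=61.
Op 25: tick 6 -> clock=67. purged={c.com}
Op 26: tick 1 -> clock=68.
lookup b.com: not in cache (expired or never inserted)

Answer: NXDOMAIN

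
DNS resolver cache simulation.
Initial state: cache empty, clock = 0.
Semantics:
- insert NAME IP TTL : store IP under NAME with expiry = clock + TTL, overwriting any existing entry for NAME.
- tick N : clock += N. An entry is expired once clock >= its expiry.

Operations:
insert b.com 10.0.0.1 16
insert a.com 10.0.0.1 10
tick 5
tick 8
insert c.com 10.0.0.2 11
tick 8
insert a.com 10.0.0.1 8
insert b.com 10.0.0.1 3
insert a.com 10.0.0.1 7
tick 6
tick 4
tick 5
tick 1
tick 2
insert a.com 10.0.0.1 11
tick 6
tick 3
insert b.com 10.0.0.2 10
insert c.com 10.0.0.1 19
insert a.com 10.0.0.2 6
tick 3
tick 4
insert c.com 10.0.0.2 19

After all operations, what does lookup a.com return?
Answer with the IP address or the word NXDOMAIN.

Answer: NXDOMAIN

Derivation:
Op 1: insert b.com -> 10.0.0.1 (expiry=0+16=16). clock=0
Op 2: insert a.com -> 10.0.0.1 (expiry=0+10=10). clock=0
Op 3: tick 5 -> clock=5.
Op 4: tick 8 -> clock=13. purged={a.com}
Op 5: insert c.com -> 10.0.0.2 (expiry=13+11=24). clock=13
Op 6: tick 8 -> clock=21. purged={b.com}
Op 7: insert a.com -> 10.0.0.1 (expiry=21+8=29). clock=21
Op 8: insert b.com -> 10.0.0.1 (expiry=21+3=24). clock=21
Op 9: insert a.com -> 10.0.0.1 (expiry=21+7=28). clock=21
Op 10: tick 6 -> clock=27. purged={b.com,c.com}
Op 11: tick 4 -> clock=31. purged={a.com}
Op 12: tick 5 -> clock=36.
Op 13: tick 1 -> clock=37.
Op 14: tick 2 -> clock=39.
Op 15: insert a.com -> 10.0.0.1 (expiry=39+11=50). clock=39
Op 16: tick 6 -> clock=45.
Op 17: tick 3 -> clock=48.
Op 18: insert b.com -> 10.0.0.2 (expiry=48+10=58). clock=48
Op 19: insert c.com -> 10.0.0.1 (expiry=48+19=67). clock=48
Op 20: insert a.com -> 10.0.0.2 (expiry=48+6=54). clock=48
Op 21: tick 3 -> clock=51.
Op 22: tick 4 -> clock=55. purged={a.com}
Op 23: insert c.com -> 10.0.0.2 (expiry=55+19=74). clock=55
lookup a.com: not in cache (expired or never inserted)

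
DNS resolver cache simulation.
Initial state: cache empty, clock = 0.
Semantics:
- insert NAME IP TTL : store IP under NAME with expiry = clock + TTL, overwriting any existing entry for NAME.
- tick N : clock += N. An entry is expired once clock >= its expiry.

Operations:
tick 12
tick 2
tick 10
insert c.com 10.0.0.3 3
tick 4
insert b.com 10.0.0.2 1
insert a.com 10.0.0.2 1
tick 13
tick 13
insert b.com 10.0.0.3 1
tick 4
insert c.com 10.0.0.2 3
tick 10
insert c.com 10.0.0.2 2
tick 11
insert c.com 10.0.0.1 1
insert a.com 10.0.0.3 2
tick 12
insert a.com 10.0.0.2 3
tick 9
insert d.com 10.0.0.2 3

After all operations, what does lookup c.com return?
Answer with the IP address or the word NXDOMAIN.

Op 1: tick 12 -> clock=12.
Op 2: tick 2 -> clock=14.
Op 3: tick 10 -> clock=24.
Op 4: insert c.com -> 10.0.0.3 (expiry=24+3=27). clock=24
Op 5: tick 4 -> clock=28. purged={c.com}
Op 6: insert b.com -> 10.0.0.2 (expiry=28+1=29). clock=28
Op 7: insert a.com -> 10.0.0.2 (expiry=28+1=29). clock=28
Op 8: tick 13 -> clock=41. purged={a.com,b.com}
Op 9: tick 13 -> clock=54.
Op 10: insert b.com -> 10.0.0.3 (expiry=54+1=55). clock=54
Op 11: tick 4 -> clock=58. purged={b.com}
Op 12: insert c.com -> 10.0.0.2 (expiry=58+3=61). clock=58
Op 13: tick 10 -> clock=68. purged={c.com}
Op 14: insert c.com -> 10.0.0.2 (expiry=68+2=70). clock=68
Op 15: tick 11 -> clock=79. purged={c.com}
Op 16: insert c.com -> 10.0.0.1 (expiry=79+1=80). clock=79
Op 17: insert a.com -> 10.0.0.3 (expiry=79+2=81). clock=79
Op 18: tick 12 -> clock=91. purged={a.com,c.com}
Op 19: insert a.com -> 10.0.0.2 (expiry=91+3=94). clock=91
Op 20: tick 9 -> clock=100. purged={a.com}
Op 21: insert d.com -> 10.0.0.2 (expiry=100+3=103). clock=100
lookup c.com: not in cache (expired or never inserted)

Answer: NXDOMAIN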